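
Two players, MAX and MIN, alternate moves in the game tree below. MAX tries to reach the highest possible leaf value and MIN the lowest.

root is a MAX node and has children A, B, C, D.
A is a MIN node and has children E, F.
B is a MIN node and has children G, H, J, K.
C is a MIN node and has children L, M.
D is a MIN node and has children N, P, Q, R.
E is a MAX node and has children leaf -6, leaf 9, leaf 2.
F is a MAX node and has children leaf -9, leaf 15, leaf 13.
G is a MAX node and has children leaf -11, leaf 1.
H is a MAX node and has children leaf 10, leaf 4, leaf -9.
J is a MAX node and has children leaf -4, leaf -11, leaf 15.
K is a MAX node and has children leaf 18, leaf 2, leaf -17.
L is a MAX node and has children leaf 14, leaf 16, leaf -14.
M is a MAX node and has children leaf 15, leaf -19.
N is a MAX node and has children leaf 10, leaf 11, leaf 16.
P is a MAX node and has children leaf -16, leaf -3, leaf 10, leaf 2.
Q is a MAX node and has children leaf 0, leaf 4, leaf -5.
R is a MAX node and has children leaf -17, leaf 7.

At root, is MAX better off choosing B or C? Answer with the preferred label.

C

G (MAX): max(-11, 1) = 1
H (MAX): max(10, 4, -9) = 10
J (MAX): max(-4, -11, 15) = 15
K (MAX): max(18, 2, -17) = 18
B (MIN): min(1, 10, 15, 18) = 1
L (MAX): max(14, 16, -14) = 16
M (MAX): max(15, -19) = 15
C (MIN): min(16, 15) = 15
MAX prefers the higher value; B=1, C=15. C is better since 15 > 1.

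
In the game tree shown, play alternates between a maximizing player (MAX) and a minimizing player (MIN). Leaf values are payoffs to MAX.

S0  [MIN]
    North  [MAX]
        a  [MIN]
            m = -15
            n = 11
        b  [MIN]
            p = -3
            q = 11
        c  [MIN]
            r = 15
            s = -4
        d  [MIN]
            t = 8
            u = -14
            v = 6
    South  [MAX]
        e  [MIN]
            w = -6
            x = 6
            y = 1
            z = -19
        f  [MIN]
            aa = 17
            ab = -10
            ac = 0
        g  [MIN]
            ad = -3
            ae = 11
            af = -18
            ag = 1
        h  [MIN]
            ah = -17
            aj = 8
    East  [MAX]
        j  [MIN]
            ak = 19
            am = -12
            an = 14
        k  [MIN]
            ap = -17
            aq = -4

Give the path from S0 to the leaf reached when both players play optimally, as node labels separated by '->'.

S0 -> East -> j -> am

a (MIN): min(-15, 11) = -15
b (MIN): min(-3, 11) = -3
c (MIN): min(15, -4) = -4
d (MIN): min(8, -14, 6) = -14
North (MAX): max(-15, -3, -4, -14) = -3
e (MIN): min(-6, 6, 1, -19) = -19
f (MIN): min(17, -10, 0) = -10
g (MIN): min(-3, 11, -18, 1) = -18
h (MIN): min(-17, 8) = -17
South (MAX): max(-19, -10, -18, -17) = -10
j (MIN): min(19, -12, 14) = -12
k (MIN): min(-17, -4) = -17
East (MAX): max(-12, -17) = -12
S0 (MIN): min(-3, -10, -12) = -12
At S0, MIN picks East (lowest: -12).
At East, MAX picks j (highest: -12).
At j, MIN picks am (lowest: -12).
Terminal value -12.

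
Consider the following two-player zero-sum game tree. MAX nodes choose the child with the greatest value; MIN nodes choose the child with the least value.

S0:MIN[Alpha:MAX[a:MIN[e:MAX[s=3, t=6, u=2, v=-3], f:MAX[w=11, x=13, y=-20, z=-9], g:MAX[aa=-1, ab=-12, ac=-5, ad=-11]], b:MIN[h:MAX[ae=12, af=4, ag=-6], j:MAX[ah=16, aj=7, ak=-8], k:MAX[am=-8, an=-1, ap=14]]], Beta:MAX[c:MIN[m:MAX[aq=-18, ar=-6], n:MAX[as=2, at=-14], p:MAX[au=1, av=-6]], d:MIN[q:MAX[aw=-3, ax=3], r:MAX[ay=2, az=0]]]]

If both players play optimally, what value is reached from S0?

e (MAX): max(3, 6, 2, -3) = 6
f (MAX): max(11, 13, -20, -9) = 13
g (MAX): max(-1, -12, -5, -11) = -1
a (MIN): min(6, 13, -1) = -1
h (MAX): max(12, 4, -6) = 12
j (MAX): max(16, 7, -8) = 16
k (MAX): max(-8, -1, 14) = 14
b (MIN): min(12, 16, 14) = 12
Alpha (MAX): max(-1, 12) = 12
m (MAX): max(-18, -6) = -6
n (MAX): max(2, -14) = 2
p (MAX): max(1, -6) = 1
c (MIN): min(-6, 2, 1) = -6
q (MAX): max(-3, 3) = 3
r (MAX): max(2, 0) = 2
d (MIN): min(3, 2) = 2
Beta (MAX): max(-6, 2) = 2
S0 (MIN): min(12, 2) = 2

2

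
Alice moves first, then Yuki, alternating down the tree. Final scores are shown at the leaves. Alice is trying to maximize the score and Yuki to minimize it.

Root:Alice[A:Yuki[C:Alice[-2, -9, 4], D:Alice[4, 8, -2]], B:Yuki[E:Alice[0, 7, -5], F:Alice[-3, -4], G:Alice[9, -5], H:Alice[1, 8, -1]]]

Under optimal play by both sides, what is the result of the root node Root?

C (Alice): max(-2, -9, 4) = 4
D (Alice): max(4, 8, -2) = 8
A (Yuki): min(4, 8) = 4
E (Alice): max(0, 7, -5) = 7
F (Alice): max(-3, -4) = -3
G (Alice): max(9, -5) = 9
H (Alice): max(1, 8, -1) = 8
B (Yuki): min(7, -3, 9, 8) = -3
Root (Alice): max(4, -3) = 4

4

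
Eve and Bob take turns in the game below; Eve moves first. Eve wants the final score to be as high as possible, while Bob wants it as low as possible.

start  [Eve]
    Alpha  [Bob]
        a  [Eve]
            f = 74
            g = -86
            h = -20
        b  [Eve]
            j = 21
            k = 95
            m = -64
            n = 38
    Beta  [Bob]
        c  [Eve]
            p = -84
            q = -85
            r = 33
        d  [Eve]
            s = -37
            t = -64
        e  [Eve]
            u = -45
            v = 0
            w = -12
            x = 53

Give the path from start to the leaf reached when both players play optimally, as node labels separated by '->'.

a (Eve): max(74, -86, -20) = 74
b (Eve): max(21, 95, -64, 38) = 95
Alpha (Bob): min(74, 95) = 74
c (Eve): max(-84, -85, 33) = 33
d (Eve): max(-37, -64) = -37
e (Eve): max(-45, 0, -12, 53) = 53
Beta (Bob): min(33, -37, 53) = -37
start (Eve): max(74, -37) = 74
At start, Eve picks Alpha (highest: 74).
At Alpha, Bob picks a (lowest: 74).
At a, Eve picks f (highest: 74).
Terminal value 74.

start -> Alpha -> a -> f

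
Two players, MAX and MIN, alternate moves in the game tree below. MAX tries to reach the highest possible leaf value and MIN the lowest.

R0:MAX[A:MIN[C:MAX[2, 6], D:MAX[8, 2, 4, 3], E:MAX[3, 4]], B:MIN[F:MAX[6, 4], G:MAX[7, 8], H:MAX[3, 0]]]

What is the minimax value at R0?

C (MAX): max(2, 6) = 6
D (MAX): max(8, 2, 4, 3) = 8
E (MAX): max(3, 4) = 4
A (MIN): min(6, 8, 4) = 4
F (MAX): max(6, 4) = 6
G (MAX): max(7, 8) = 8
H (MAX): max(3, 0) = 3
B (MIN): min(6, 8, 3) = 3
R0 (MAX): max(4, 3) = 4

4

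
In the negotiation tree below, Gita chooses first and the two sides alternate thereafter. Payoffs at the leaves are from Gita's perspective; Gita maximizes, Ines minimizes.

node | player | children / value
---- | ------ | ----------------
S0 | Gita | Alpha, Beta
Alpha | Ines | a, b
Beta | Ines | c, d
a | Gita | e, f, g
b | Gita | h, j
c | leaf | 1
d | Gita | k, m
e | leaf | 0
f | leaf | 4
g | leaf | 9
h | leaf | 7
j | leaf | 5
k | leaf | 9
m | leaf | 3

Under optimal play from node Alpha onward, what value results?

7

a (Gita): max(0, 4, 9) = 9
b (Gita): max(7, 5) = 7
Alpha (Ines): min(9, 7) = 7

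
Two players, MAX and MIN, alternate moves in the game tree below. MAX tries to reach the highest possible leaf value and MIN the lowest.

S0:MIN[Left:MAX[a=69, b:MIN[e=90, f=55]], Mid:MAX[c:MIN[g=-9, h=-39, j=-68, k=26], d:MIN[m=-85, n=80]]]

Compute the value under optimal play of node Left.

b (MIN): min(90, 55) = 55
Left (MAX): max(69, 55) = 69

69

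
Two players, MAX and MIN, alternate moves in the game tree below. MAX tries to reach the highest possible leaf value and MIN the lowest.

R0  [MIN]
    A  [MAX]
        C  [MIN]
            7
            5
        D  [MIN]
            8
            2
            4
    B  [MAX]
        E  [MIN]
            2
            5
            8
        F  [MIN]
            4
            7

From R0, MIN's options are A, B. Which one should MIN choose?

C (MIN): min(7, 5) = 5
D (MIN): min(8, 2, 4) = 2
A (MAX): max(5, 2) = 5
E (MIN): min(2, 5, 8) = 2
F (MIN): min(4, 7) = 4
B (MAX): max(2, 4) = 4
R0 (MIN): min(5, 4) = 4
MIN at R0 wants the lowest of {A=5, B=4}, so chooses B.

B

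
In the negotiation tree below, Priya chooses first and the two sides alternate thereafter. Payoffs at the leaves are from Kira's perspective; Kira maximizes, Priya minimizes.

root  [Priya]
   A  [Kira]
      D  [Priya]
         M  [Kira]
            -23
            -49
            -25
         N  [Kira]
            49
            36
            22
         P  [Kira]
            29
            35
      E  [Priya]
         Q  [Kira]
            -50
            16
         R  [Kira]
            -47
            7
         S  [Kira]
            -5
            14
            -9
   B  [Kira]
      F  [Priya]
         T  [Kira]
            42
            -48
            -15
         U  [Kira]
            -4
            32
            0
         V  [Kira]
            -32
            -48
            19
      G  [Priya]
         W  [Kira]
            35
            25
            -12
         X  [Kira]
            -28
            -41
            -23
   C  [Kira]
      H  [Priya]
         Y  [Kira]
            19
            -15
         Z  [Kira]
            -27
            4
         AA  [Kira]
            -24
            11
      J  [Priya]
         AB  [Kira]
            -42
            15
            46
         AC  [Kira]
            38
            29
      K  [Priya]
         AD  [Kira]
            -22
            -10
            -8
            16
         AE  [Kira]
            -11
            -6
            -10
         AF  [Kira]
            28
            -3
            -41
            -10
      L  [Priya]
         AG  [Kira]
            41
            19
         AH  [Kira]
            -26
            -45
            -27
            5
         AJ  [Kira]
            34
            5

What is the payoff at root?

7

M (Kira): max(-23, -49, -25) = -23
N (Kira): max(49, 36, 22) = 49
P (Kira): max(29, 35) = 35
D (Priya): min(-23, 49, 35) = -23
Q (Kira): max(-50, 16) = 16
R (Kira): max(-47, 7) = 7
S (Kira): max(-5, 14, -9) = 14
E (Priya): min(16, 7, 14) = 7
A (Kira): max(-23, 7) = 7
T (Kira): max(42, -48, -15) = 42
U (Kira): max(-4, 32, 0) = 32
V (Kira): max(-32, -48, 19) = 19
F (Priya): min(42, 32, 19) = 19
W (Kira): max(35, 25, -12) = 35
X (Kira): max(-28, -41, -23) = -23
G (Priya): min(35, -23) = -23
B (Kira): max(19, -23) = 19
Y (Kira): max(19, -15) = 19
Z (Kira): max(-27, 4) = 4
AA (Kira): max(-24, 11) = 11
H (Priya): min(19, 4, 11) = 4
AB (Kira): max(-42, 15, 46) = 46
AC (Kira): max(38, 29) = 38
J (Priya): min(46, 38) = 38
AD (Kira): max(-22, -10, -8, 16) = 16
AE (Kira): max(-11, -6, -10) = -6
AF (Kira): max(28, -3, -41, -10) = 28
K (Priya): min(16, -6, 28) = -6
AG (Kira): max(41, 19) = 41
AH (Kira): max(-26, -45, -27, 5) = 5
AJ (Kira): max(34, 5) = 34
L (Priya): min(41, 5, 34) = 5
C (Kira): max(4, 38, -6, 5) = 38
root (Priya): min(7, 19, 38) = 7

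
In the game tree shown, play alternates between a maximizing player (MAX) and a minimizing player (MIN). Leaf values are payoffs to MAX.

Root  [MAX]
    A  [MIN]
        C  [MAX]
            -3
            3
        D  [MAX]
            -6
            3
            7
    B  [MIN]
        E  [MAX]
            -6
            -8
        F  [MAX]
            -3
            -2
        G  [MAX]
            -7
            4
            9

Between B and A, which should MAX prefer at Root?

E (MAX): max(-6, -8) = -6
F (MAX): max(-3, -2) = -2
G (MAX): max(-7, 4, 9) = 9
B (MIN): min(-6, -2, 9) = -6
C (MAX): max(-3, 3) = 3
D (MAX): max(-6, 3, 7) = 7
A (MIN): min(3, 7) = 3
MAX prefers the higher value; B=-6, A=3. A is better since 3 > -6.

A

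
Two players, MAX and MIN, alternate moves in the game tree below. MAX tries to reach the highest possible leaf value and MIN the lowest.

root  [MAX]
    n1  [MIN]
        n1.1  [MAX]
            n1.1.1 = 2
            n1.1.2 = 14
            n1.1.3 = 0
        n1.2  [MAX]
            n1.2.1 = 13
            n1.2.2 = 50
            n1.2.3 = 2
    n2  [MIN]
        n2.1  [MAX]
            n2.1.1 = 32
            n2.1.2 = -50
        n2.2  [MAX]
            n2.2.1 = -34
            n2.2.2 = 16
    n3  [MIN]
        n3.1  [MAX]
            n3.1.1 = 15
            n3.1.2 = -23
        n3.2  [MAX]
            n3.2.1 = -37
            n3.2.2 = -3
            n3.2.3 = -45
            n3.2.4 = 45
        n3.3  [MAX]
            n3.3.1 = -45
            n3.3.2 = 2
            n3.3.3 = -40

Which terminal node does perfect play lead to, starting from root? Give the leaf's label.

n2.2.2

n1.1 (MAX): max(2, 14, 0) = 14
n1.2 (MAX): max(13, 50, 2) = 50
n1 (MIN): min(14, 50) = 14
n2.1 (MAX): max(32, -50) = 32
n2.2 (MAX): max(-34, 16) = 16
n2 (MIN): min(32, 16) = 16
n3.1 (MAX): max(15, -23) = 15
n3.2 (MAX): max(-37, -3, -45, 45) = 45
n3.3 (MAX): max(-45, 2, -40) = 2
n3 (MIN): min(15, 45, 2) = 2
root (MAX): max(14, 16, 2) = 16
At root, MAX picks n2 (highest: 16).
At n2, MIN picks n2.2 (lowest: 16).
At n2.2, MAX picks n2.2.2 (highest: 16).
Terminal value 16.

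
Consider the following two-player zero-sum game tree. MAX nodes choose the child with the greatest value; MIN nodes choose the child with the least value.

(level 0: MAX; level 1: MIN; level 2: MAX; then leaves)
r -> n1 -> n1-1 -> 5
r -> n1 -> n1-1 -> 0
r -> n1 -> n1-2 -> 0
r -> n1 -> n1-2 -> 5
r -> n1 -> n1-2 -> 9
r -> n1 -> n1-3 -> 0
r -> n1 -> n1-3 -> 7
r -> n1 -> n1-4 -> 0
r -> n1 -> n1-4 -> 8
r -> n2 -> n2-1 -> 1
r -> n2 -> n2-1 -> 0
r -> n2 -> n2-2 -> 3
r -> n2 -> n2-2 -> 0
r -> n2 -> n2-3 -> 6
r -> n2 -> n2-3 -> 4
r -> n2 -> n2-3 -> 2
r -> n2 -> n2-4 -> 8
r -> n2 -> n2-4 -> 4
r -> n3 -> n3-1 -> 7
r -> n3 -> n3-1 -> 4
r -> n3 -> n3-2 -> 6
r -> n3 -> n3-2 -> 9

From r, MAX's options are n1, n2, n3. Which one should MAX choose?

n3

n1-1 (MAX): max(5, 0) = 5
n1-2 (MAX): max(0, 5, 9) = 9
n1-3 (MAX): max(0, 7) = 7
n1-4 (MAX): max(0, 8) = 8
n1 (MIN): min(5, 9, 7, 8) = 5
n2-1 (MAX): max(1, 0) = 1
n2-2 (MAX): max(3, 0) = 3
n2-3 (MAX): max(6, 4, 2) = 6
n2-4 (MAX): max(8, 4) = 8
n2 (MIN): min(1, 3, 6, 8) = 1
n3-1 (MAX): max(7, 4) = 7
n3-2 (MAX): max(6, 9) = 9
n3 (MIN): min(7, 9) = 7
r (MAX): max(5, 1, 7) = 7
MAX at r wants the highest of {n1=5, n2=1, n3=7}, so chooses n3.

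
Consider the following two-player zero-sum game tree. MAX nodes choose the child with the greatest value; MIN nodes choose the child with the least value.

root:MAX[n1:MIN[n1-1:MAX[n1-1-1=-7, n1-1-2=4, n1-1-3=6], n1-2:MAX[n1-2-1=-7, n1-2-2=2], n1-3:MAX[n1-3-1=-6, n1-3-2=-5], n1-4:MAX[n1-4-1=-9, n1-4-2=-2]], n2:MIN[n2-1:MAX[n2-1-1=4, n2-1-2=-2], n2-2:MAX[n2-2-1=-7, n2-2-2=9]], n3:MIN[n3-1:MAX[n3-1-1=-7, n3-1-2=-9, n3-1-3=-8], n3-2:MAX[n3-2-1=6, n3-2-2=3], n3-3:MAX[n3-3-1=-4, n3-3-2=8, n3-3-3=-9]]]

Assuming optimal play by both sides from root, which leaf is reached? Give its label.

n1-1 (MAX): max(-7, 4, 6) = 6
n1-2 (MAX): max(-7, 2) = 2
n1-3 (MAX): max(-6, -5) = -5
n1-4 (MAX): max(-9, -2) = -2
n1 (MIN): min(6, 2, -5, -2) = -5
n2-1 (MAX): max(4, -2) = 4
n2-2 (MAX): max(-7, 9) = 9
n2 (MIN): min(4, 9) = 4
n3-1 (MAX): max(-7, -9, -8) = -7
n3-2 (MAX): max(6, 3) = 6
n3-3 (MAX): max(-4, 8, -9) = 8
n3 (MIN): min(-7, 6, 8) = -7
root (MAX): max(-5, 4, -7) = 4
At root, MAX picks n2 (highest: 4).
At n2, MIN picks n2-1 (lowest: 4).
At n2-1, MAX picks n2-1-1 (highest: 4).
Terminal value 4.

n2-1-1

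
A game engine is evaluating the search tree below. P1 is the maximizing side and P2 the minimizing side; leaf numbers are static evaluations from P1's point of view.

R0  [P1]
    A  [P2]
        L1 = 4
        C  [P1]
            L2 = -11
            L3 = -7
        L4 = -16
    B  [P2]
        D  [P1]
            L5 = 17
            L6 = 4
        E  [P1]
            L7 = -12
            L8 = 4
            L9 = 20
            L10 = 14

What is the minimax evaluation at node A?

C (P1): max(-11, -7) = -7
A (P2): min(4, -7, -16) = -16

-16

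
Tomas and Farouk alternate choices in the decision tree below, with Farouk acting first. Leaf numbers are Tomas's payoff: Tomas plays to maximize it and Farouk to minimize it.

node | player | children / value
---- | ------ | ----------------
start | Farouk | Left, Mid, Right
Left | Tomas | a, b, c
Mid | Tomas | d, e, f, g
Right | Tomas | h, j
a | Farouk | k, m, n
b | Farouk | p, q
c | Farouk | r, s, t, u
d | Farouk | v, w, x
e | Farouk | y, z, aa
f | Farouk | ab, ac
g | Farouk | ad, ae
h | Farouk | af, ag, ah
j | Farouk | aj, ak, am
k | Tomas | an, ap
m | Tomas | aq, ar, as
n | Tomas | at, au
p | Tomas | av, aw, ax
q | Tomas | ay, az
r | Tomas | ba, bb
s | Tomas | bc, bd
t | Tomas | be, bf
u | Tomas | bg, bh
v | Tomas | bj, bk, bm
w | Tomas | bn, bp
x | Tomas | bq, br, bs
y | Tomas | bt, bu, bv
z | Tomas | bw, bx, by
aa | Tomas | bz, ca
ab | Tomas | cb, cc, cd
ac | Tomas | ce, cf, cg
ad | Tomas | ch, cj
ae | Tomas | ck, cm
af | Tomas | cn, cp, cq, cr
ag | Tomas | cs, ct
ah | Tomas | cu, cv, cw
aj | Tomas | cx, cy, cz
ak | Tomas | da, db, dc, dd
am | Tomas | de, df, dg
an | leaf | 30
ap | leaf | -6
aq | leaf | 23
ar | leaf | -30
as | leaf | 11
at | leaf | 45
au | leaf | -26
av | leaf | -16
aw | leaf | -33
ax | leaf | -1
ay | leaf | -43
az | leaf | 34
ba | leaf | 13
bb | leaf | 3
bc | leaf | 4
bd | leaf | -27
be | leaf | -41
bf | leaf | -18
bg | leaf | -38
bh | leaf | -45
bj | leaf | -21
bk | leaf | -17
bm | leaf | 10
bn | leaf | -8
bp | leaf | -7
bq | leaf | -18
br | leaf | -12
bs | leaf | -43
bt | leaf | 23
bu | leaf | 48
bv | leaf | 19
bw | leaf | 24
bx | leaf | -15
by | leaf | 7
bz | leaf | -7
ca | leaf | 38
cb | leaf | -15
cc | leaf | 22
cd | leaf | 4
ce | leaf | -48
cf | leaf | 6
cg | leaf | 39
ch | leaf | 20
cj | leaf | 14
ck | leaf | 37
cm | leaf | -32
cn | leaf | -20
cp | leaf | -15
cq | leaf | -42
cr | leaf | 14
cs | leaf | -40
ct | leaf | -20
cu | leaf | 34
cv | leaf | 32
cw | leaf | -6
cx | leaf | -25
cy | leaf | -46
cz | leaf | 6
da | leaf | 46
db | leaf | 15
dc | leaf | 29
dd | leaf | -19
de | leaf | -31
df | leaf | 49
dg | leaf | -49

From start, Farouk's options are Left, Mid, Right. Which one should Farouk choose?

Right

k (Tomas): max(30, -6) = 30
m (Tomas): max(23, -30, 11) = 23
n (Tomas): max(45, -26) = 45
a (Farouk): min(30, 23, 45) = 23
p (Tomas): max(-16, -33, -1) = -1
q (Tomas): max(-43, 34) = 34
b (Farouk): min(-1, 34) = -1
r (Tomas): max(13, 3) = 13
s (Tomas): max(4, -27) = 4
t (Tomas): max(-41, -18) = -18
u (Tomas): max(-38, -45) = -38
c (Farouk): min(13, 4, -18, -38) = -38
Left (Tomas): max(23, -1, -38) = 23
v (Tomas): max(-21, -17, 10) = 10
w (Tomas): max(-8, -7) = -7
x (Tomas): max(-18, -12, -43) = -12
d (Farouk): min(10, -7, -12) = -12
y (Tomas): max(23, 48, 19) = 48
z (Tomas): max(24, -15, 7) = 24
aa (Tomas): max(-7, 38) = 38
e (Farouk): min(48, 24, 38) = 24
ab (Tomas): max(-15, 22, 4) = 22
ac (Tomas): max(-48, 6, 39) = 39
f (Farouk): min(22, 39) = 22
ad (Tomas): max(20, 14) = 20
ae (Tomas): max(37, -32) = 37
g (Farouk): min(20, 37) = 20
Mid (Tomas): max(-12, 24, 22, 20) = 24
af (Tomas): max(-20, -15, -42, 14) = 14
ag (Tomas): max(-40, -20) = -20
ah (Tomas): max(34, 32, -6) = 34
h (Farouk): min(14, -20, 34) = -20
aj (Tomas): max(-25, -46, 6) = 6
ak (Tomas): max(46, 15, 29, -19) = 46
am (Tomas): max(-31, 49, -49) = 49
j (Farouk): min(6, 46, 49) = 6
Right (Tomas): max(-20, 6) = 6
start (Farouk): min(23, 24, 6) = 6
Farouk at start wants the lowest of {Left=23, Mid=24, Right=6}, so chooses Right.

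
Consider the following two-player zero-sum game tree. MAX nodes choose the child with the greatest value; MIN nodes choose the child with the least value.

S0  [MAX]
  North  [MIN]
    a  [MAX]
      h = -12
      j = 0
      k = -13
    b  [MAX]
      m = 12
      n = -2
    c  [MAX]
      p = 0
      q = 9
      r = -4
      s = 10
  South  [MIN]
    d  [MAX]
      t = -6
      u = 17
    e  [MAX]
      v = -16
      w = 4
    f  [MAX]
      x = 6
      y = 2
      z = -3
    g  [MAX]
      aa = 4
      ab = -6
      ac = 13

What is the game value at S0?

a (MAX): max(-12, 0, -13) = 0
b (MAX): max(12, -2) = 12
c (MAX): max(0, 9, -4, 10) = 10
North (MIN): min(0, 12, 10) = 0
d (MAX): max(-6, 17) = 17
e (MAX): max(-16, 4) = 4
f (MAX): max(6, 2, -3) = 6
g (MAX): max(4, -6, 13) = 13
South (MIN): min(17, 4, 6, 13) = 4
S0 (MAX): max(0, 4) = 4

4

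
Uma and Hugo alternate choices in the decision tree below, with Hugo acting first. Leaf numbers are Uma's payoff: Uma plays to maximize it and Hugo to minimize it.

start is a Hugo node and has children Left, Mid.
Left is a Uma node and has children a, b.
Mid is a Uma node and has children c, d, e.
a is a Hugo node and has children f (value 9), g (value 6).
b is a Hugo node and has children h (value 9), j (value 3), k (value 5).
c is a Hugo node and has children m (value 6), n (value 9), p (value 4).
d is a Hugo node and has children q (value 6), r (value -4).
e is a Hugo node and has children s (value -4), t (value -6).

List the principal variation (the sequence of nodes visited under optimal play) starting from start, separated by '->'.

start -> Mid -> c -> p

a (Hugo): min(9, 6) = 6
b (Hugo): min(9, 3, 5) = 3
Left (Uma): max(6, 3) = 6
c (Hugo): min(6, 9, 4) = 4
d (Hugo): min(6, -4) = -4
e (Hugo): min(-4, -6) = -6
Mid (Uma): max(4, -4, -6) = 4
start (Hugo): min(6, 4) = 4
At start, Hugo picks Mid (lowest: 4).
At Mid, Uma picks c (highest: 4).
At c, Hugo picks p (lowest: 4).
Terminal value 4.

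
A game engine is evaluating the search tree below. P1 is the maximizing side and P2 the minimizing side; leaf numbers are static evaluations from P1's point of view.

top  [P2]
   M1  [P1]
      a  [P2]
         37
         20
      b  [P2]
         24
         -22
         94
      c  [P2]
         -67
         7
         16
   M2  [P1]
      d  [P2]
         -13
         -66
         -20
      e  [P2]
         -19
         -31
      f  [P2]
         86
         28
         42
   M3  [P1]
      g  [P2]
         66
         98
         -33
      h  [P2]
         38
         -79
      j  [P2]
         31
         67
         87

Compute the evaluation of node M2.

d (P2): min(-13, -66, -20) = -66
e (P2): min(-19, -31) = -31
f (P2): min(86, 28, 42) = 28
M2 (P1): max(-66, -31, 28) = 28

28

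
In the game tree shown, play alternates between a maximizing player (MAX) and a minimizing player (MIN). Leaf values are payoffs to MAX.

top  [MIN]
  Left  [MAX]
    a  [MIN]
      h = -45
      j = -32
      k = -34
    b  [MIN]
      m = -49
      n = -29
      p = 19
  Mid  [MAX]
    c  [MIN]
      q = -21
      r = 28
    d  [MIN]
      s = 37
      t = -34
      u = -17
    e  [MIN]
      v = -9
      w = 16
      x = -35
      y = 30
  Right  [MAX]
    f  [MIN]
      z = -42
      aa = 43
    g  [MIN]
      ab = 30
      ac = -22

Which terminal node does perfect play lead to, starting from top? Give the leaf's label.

a (MIN): min(-45, -32, -34) = -45
b (MIN): min(-49, -29, 19) = -49
Left (MAX): max(-45, -49) = -45
c (MIN): min(-21, 28) = -21
d (MIN): min(37, -34, -17) = -34
e (MIN): min(-9, 16, -35, 30) = -35
Mid (MAX): max(-21, -34, -35) = -21
f (MIN): min(-42, 43) = -42
g (MIN): min(30, -22) = -22
Right (MAX): max(-42, -22) = -22
top (MIN): min(-45, -21, -22) = -45
At top, MIN picks Left (lowest: -45).
At Left, MAX picks a (highest: -45).
At a, MIN picks h (lowest: -45).
Terminal value -45.

h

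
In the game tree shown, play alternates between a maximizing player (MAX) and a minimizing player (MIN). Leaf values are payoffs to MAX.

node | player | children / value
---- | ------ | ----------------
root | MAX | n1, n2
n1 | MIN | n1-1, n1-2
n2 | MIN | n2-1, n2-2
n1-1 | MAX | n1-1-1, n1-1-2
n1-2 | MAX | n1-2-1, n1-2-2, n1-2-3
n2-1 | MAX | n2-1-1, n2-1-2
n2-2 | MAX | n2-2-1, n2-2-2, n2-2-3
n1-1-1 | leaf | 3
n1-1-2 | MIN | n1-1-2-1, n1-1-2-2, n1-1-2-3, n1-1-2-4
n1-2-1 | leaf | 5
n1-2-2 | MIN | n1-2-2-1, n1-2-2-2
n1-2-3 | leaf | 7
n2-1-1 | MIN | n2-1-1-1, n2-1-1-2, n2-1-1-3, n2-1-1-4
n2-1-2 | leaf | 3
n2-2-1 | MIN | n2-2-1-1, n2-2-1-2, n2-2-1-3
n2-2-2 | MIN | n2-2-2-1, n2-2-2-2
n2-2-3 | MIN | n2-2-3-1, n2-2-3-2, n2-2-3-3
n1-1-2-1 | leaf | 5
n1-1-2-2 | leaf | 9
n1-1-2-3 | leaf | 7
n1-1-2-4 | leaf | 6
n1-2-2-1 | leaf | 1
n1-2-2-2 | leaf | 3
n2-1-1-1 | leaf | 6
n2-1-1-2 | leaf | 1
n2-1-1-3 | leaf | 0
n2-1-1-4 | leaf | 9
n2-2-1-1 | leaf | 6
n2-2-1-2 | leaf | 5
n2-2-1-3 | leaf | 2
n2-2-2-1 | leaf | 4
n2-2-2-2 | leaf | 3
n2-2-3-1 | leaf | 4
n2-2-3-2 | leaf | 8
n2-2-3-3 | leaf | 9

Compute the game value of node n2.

n2-1-1 (MIN): min(6, 1, 0, 9) = 0
n2-1 (MAX): max(0, 3) = 3
n2-2-1 (MIN): min(6, 5, 2) = 2
n2-2-2 (MIN): min(4, 3) = 3
n2-2-3 (MIN): min(4, 8, 9) = 4
n2-2 (MAX): max(2, 3, 4) = 4
n2 (MIN): min(3, 4) = 3

3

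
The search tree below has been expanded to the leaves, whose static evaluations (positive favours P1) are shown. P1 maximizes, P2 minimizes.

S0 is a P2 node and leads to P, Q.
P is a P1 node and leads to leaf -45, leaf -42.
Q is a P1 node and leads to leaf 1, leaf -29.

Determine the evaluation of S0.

P (P1): max(-45, -42) = -42
Q (P1): max(1, -29) = 1
S0 (P2): min(-42, 1) = -42

-42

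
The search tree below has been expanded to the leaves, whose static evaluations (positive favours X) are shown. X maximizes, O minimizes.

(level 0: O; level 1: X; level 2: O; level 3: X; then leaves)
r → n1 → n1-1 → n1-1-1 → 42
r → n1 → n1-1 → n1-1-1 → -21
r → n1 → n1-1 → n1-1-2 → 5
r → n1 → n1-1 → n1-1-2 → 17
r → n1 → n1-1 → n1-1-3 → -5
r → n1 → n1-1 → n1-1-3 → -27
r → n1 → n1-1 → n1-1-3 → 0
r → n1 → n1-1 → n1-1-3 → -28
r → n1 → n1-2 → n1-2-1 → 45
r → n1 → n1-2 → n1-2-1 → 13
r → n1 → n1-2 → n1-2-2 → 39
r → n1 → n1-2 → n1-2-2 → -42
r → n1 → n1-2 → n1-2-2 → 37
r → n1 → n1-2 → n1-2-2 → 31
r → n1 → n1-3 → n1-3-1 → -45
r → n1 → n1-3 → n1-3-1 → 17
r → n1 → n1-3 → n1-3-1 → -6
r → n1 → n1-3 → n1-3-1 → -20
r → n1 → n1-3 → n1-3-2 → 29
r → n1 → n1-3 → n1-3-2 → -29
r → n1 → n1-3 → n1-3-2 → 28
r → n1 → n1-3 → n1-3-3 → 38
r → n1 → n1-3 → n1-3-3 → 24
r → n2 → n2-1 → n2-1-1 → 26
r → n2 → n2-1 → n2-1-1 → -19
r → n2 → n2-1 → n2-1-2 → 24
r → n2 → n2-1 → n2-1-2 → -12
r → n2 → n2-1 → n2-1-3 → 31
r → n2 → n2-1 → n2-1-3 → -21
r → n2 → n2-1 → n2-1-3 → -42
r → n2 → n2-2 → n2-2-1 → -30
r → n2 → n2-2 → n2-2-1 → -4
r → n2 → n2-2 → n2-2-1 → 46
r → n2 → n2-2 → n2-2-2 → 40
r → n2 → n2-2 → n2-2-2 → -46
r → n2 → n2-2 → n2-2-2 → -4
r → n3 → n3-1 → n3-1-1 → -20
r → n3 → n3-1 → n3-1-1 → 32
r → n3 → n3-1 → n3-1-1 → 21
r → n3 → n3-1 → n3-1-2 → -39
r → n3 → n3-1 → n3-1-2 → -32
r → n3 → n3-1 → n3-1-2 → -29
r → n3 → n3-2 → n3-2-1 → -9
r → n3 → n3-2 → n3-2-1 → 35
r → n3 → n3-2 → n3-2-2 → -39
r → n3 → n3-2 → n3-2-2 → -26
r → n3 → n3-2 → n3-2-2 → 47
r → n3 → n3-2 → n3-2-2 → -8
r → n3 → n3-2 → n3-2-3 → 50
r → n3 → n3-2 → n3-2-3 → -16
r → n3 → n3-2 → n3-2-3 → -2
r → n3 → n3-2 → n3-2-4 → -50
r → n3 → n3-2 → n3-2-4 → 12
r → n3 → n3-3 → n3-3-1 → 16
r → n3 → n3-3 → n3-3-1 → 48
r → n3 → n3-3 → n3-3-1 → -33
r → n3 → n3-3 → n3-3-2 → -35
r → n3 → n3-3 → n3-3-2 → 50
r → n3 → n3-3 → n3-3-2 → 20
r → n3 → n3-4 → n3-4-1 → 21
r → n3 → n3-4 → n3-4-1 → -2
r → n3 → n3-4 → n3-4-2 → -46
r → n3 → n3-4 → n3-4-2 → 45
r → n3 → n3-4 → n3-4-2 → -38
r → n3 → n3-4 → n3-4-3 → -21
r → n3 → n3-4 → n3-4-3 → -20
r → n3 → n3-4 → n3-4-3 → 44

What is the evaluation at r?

n1-1-1 (X): max(42, -21) = 42
n1-1-2 (X): max(5, 17) = 17
n1-1-3 (X): max(-5, -27, 0, -28) = 0
n1-1 (O): min(42, 17, 0) = 0
n1-2-1 (X): max(45, 13) = 45
n1-2-2 (X): max(39, -42, 37, 31) = 39
n1-2 (O): min(45, 39) = 39
n1-3-1 (X): max(-45, 17, -6, -20) = 17
n1-3-2 (X): max(29, -29, 28) = 29
n1-3-3 (X): max(38, 24) = 38
n1-3 (O): min(17, 29, 38) = 17
n1 (X): max(0, 39, 17) = 39
n2-1-1 (X): max(26, -19) = 26
n2-1-2 (X): max(24, -12) = 24
n2-1-3 (X): max(31, -21, -42) = 31
n2-1 (O): min(26, 24, 31) = 24
n2-2-1 (X): max(-30, -4, 46) = 46
n2-2-2 (X): max(40, -46, -4) = 40
n2-2 (O): min(46, 40) = 40
n2 (X): max(24, 40) = 40
n3-1-1 (X): max(-20, 32, 21) = 32
n3-1-2 (X): max(-39, -32, -29) = -29
n3-1 (O): min(32, -29) = -29
n3-2-1 (X): max(-9, 35) = 35
n3-2-2 (X): max(-39, -26, 47, -8) = 47
n3-2-3 (X): max(50, -16, -2) = 50
n3-2-4 (X): max(-50, 12) = 12
n3-2 (O): min(35, 47, 50, 12) = 12
n3-3-1 (X): max(16, 48, -33) = 48
n3-3-2 (X): max(-35, 50, 20) = 50
n3-3 (O): min(48, 50) = 48
n3-4-1 (X): max(21, -2) = 21
n3-4-2 (X): max(-46, 45, -38) = 45
n3-4-3 (X): max(-21, -20, 44) = 44
n3-4 (O): min(21, 45, 44) = 21
n3 (X): max(-29, 12, 48, 21) = 48
r (O): min(39, 40, 48) = 39

39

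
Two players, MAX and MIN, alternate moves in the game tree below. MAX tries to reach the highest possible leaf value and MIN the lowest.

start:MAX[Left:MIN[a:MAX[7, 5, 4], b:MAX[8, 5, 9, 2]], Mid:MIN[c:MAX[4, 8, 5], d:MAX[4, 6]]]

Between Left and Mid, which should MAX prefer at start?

Left

a (MAX): max(7, 5, 4) = 7
b (MAX): max(8, 5, 9, 2) = 9
Left (MIN): min(7, 9) = 7
c (MAX): max(4, 8, 5) = 8
d (MAX): max(4, 6) = 6
Mid (MIN): min(8, 6) = 6
MAX prefers the higher value; Left=7, Mid=6. Left is better since 7 > 6.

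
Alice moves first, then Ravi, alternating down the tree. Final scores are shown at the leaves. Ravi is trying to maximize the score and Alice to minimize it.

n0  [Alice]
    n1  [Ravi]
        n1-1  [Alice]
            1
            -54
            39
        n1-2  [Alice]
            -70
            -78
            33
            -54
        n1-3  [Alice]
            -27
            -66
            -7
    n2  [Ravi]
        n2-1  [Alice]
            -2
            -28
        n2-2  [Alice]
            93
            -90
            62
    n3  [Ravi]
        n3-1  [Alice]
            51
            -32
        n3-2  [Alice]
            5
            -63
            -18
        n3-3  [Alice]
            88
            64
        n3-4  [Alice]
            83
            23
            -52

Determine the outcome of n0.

-54

n1-1 (Alice): min(1, -54, 39) = -54
n1-2 (Alice): min(-70, -78, 33, -54) = -78
n1-3 (Alice): min(-27, -66, -7) = -66
n1 (Ravi): max(-54, -78, -66) = -54
n2-1 (Alice): min(-2, -28) = -28
n2-2 (Alice): min(93, -90, 62) = -90
n2 (Ravi): max(-28, -90) = -28
n3-1 (Alice): min(51, -32) = -32
n3-2 (Alice): min(5, -63, -18) = -63
n3-3 (Alice): min(88, 64) = 64
n3-4 (Alice): min(83, 23, -52) = -52
n3 (Ravi): max(-32, -63, 64, -52) = 64
n0 (Alice): min(-54, -28, 64) = -54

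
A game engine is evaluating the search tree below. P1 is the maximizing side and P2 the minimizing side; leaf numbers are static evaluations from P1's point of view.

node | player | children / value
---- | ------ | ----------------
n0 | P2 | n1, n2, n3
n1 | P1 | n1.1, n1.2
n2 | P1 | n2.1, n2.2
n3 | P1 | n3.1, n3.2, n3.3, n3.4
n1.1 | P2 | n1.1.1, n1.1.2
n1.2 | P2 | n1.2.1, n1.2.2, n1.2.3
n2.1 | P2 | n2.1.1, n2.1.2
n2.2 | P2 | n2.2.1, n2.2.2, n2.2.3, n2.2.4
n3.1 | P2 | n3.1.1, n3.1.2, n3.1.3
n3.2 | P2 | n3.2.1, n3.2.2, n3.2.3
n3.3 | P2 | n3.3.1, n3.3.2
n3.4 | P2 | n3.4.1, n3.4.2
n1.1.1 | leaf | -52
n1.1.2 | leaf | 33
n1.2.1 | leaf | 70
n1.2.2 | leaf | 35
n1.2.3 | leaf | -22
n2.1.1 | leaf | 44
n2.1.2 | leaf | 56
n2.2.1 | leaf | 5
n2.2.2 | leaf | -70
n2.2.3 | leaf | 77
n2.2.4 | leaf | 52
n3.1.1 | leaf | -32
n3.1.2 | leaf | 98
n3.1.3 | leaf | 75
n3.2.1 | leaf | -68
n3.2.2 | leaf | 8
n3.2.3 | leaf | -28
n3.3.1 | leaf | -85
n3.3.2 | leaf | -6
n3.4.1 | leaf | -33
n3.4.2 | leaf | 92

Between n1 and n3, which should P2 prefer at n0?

n1.1 (P2): min(-52, 33) = -52
n1.2 (P2): min(70, 35, -22) = -22
n1 (P1): max(-52, -22) = -22
n3.1 (P2): min(-32, 98, 75) = -32
n3.2 (P2): min(-68, 8, -28) = -68
n3.3 (P2): min(-85, -6) = -85
n3.4 (P2): min(-33, 92) = -33
n3 (P1): max(-32, -68, -85, -33) = -32
P2 prefers the lower value; n1=-22, n3=-32. n3 is better since -32 < -22.

n3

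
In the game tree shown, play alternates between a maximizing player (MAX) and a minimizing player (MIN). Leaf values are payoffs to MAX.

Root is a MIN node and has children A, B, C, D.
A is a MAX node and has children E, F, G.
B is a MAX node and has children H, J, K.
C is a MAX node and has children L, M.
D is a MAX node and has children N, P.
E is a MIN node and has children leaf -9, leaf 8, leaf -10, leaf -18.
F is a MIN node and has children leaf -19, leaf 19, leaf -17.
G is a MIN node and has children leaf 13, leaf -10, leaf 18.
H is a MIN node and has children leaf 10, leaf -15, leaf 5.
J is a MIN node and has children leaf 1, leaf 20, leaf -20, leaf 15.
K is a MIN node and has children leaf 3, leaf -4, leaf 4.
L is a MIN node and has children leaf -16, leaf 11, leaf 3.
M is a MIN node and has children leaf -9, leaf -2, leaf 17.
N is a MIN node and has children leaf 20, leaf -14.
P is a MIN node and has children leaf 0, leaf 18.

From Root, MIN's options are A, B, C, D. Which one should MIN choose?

E (MIN): min(-9, 8, -10, -18) = -18
F (MIN): min(-19, 19, -17) = -19
G (MIN): min(13, -10, 18) = -10
A (MAX): max(-18, -19, -10) = -10
H (MIN): min(10, -15, 5) = -15
J (MIN): min(1, 20, -20, 15) = -20
K (MIN): min(3, -4, 4) = -4
B (MAX): max(-15, -20, -4) = -4
L (MIN): min(-16, 11, 3) = -16
M (MIN): min(-9, -2, 17) = -9
C (MAX): max(-16, -9) = -9
N (MIN): min(20, -14) = -14
P (MIN): min(0, 18) = 0
D (MAX): max(-14, 0) = 0
Root (MIN): min(-10, -4, -9, 0) = -10
MIN at Root wants the lowest of {A=-10, B=-4, C=-9, D=0}, so chooses A.

A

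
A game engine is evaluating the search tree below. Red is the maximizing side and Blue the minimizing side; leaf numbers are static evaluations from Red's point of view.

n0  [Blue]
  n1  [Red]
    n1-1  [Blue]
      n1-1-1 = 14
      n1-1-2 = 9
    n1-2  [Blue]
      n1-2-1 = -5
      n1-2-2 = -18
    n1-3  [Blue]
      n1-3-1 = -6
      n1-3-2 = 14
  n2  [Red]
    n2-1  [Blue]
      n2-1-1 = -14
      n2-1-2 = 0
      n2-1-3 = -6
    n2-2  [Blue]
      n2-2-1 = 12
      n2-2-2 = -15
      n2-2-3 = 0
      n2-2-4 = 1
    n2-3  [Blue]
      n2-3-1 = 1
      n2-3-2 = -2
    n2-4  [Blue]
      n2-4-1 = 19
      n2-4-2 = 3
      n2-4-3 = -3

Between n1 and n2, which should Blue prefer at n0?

n2

n1-1 (Blue): min(14, 9) = 9
n1-2 (Blue): min(-5, -18) = -18
n1-3 (Blue): min(-6, 14) = -6
n1 (Red): max(9, -18, -6) = 9
n2-1 (Blue): min(-14, 0, -6) = -14
n2-2 (Blue): min(12, -15, 0, 1) = -15
n2-3 (Blue): min(1, -2) = -2
n2-4 (Blue): min(19, 3, -3) = -3
n2 (Red): max(-14, -15, -2, -3) = -2
Blue prefers the lower value; n1=9, n2=-2. n2 is better since -2 < 9.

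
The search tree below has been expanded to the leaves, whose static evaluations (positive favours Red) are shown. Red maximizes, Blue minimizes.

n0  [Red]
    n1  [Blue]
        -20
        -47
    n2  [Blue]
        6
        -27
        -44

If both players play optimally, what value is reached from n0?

n1 (Blue): min(-20, -47) = -47
n2 (Blue): min(6, -27, -44) = -44
n0 (Red): max(-47, -44) = -44

-44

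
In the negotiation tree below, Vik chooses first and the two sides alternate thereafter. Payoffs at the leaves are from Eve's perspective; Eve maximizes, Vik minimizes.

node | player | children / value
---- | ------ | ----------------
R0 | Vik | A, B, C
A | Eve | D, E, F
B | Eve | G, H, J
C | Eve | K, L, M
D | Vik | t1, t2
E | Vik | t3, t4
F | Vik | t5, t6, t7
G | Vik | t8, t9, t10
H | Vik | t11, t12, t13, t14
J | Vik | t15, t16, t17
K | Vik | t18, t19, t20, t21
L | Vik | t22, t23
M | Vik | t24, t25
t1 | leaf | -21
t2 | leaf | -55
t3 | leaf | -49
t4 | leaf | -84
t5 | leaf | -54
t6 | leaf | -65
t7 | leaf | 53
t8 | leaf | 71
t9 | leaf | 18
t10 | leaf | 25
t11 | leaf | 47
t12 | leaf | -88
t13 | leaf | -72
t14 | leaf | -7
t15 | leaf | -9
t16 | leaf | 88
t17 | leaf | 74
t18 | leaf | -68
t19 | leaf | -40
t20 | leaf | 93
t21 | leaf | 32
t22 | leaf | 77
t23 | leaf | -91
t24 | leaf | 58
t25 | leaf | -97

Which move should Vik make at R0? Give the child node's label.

D (Vik): min(-21, -55) = -55
E (Vik): min(-49, -84) = -84
F (Vik): min(-54, -65, 53) = -65
A (Eve): max(-55, -84, -65) = -55
G (Vik): min(71, 18, 25) = 18
H (Vik): min(47, -88, -72, -7) = -88
J (Vik): min(-9, 88, 74) = -9
B (Eve): max(18, -88, -9) = 18
K (Vik): min(-68, -40, 93, 32) = -68
L (Vik): min(77, -91) = -91
M (Vik): min(58, -97) = -97
C (Eve): max(-68, -91, -97) = -68
R0 (Vik): min(-55, 18, -68) = -68
Vik at R0 wants the lowest of {A=-55, B=18, C=-68}, so chooses C.

C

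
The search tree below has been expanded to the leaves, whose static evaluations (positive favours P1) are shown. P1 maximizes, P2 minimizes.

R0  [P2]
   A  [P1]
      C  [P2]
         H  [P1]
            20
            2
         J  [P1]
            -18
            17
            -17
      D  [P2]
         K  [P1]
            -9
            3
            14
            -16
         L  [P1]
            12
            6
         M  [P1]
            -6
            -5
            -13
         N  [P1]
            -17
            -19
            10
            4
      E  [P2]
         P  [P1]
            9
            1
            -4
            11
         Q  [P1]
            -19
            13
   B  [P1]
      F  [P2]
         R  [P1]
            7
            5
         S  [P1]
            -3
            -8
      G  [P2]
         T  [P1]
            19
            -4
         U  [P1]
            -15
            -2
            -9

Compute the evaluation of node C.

H (P1): max(20, 2) = 20
J (P1): max(-18, 17, -17) = 17
C (P2): min(20, 17) = 17

17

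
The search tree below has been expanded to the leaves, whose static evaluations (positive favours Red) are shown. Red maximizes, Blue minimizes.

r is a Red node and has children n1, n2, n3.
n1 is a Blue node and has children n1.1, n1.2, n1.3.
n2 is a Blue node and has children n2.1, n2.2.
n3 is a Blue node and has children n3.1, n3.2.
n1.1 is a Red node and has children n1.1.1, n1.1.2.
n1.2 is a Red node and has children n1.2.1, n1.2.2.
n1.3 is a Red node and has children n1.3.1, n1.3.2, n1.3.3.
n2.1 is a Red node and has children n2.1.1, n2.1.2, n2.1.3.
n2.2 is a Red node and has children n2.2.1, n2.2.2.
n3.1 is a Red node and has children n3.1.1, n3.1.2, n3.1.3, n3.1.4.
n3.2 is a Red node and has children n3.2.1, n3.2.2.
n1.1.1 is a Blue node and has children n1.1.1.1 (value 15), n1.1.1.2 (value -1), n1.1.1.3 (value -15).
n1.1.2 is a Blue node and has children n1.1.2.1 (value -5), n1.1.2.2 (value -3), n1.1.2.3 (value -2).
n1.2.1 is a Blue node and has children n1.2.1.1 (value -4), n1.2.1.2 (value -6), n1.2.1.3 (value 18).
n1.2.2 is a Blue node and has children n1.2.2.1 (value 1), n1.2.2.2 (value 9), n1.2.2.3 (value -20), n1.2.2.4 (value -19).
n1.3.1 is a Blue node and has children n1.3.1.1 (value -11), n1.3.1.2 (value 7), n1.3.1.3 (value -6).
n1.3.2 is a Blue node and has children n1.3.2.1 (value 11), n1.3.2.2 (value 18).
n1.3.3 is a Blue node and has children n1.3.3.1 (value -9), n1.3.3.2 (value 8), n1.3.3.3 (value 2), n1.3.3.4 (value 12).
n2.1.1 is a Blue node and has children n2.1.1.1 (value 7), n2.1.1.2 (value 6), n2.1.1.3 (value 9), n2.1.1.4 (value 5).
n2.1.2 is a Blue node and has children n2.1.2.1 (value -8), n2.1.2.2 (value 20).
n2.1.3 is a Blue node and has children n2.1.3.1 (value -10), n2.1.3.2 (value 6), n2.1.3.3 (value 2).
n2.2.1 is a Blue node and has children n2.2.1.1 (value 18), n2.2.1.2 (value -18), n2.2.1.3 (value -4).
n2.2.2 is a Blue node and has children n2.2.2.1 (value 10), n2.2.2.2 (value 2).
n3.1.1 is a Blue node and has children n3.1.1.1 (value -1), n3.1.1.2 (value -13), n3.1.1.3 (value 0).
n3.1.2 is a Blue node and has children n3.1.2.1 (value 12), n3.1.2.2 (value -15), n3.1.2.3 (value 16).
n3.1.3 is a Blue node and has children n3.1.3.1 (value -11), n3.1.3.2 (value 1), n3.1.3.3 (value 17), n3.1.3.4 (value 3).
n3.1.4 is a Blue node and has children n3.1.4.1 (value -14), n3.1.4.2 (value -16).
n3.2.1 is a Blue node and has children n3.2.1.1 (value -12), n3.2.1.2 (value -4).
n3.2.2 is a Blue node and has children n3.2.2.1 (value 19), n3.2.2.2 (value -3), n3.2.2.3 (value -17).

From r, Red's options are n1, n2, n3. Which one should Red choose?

n2

n1.1.1 (Blue): min(15, -1, -15) = -15
n1.1.2 (Blue): min(-5, -3, -2) = -5
n1.1 (Red): max(-15, -5) = -5
n1.2.1 (Blue): min(-4, -6, 18) = -6
n1.2.2 (Blue): min(1, 9, -20, -19) = -20
n1.2 (Red): max(-6, -20) = -6
n1.3.1 (Blue): min(-11, 7, -6) = -11
n1.3.2 (Blue): min(11, 18) = 11
n1.3.3 (Blue): min(-9, 8, 2, 12) = -9
n1.3 (Red): max(-11, 11, -9) = 11
n1 (Blue): min(-5, -6, 11) = -6
n2.1.1 (Blue): min(7, 6, 9, 5) = 5
n2.1.2 (Blue): min(-8, 20) = -8
n2.1.3 (Blue): min(-10, 6, 2) = -10
n2.1 (Red): max(5, -8, -10) = 5
n2.2.1 (Blue): min(18, -18, -4) = -18
n2.2.2 (Blue): min(10, 2) = 2
n2.2 (Red): max(-18, 2) = 2
n2 (Blue): min(5, 2) = 2
n3.1.1 (Blue): min(-1, -13, 0) = -13
n3.1.2 (Blue): min(12, -15, 16) = -15
n3.1.3 (Blue): min(-11, 1, 17, 3) = -11
n3.1.4 (Blue): min(-14, -16) = -16
n3.1 (Red): max(-13, -15, -11, -16) = -11
n3.2.1 (Blue): min(-12, -4) = -12
n3.2.2 (Blue): min(19, -3, -17) = -17
n3.2 (Red): max(-12, -17) = -12
n3 (Blue): min(-11, -12) = -12
r (Red): max(-6, 2, -12) = 2
Red at r wants the highest of {n1=-6, n2=2, n3=-12}, so chooses n2.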